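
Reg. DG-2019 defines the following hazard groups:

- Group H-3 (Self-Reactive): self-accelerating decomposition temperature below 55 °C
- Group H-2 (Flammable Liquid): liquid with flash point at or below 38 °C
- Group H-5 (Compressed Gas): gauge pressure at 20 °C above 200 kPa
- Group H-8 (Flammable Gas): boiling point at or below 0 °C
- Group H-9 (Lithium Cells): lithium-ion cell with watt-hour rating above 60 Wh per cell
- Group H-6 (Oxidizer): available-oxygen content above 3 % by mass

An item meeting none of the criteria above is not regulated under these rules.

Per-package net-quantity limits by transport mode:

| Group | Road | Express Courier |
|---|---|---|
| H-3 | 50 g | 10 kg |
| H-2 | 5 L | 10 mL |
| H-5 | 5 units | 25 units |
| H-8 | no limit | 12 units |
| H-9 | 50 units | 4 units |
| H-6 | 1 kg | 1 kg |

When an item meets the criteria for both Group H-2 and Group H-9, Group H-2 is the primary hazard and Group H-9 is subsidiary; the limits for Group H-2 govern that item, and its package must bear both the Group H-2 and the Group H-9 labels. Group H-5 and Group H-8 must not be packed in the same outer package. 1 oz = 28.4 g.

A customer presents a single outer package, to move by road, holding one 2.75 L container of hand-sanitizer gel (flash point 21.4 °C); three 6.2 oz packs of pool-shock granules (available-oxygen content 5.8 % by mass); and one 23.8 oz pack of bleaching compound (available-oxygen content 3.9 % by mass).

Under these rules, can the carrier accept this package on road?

No

Flash point 21.4 °C meets the Group H-2 criterion (Flammable Liquid), so the hand-sanitizer gel is Group H-2.
The pool-shock granules have available-oxygen content 5.8 % by mass, which is > 3 % by mass, so they are Group H-6 (Oxidizer).
Bleaching compound: available-oxygen content 3.9 % by mass > 3 % by mass → Group H-6 (Oxidizer).
Group H-6 net quantity: (three 6.2 oz packs = 528.24 g) + (one 23.8 oz pack = 675.92 g) = 1204.16 g.
That exceeds the Group H-6 road limit of 1 kg.
Group H-2 quantity: 2.75 L.
2.75 L ≤ 5 L (road limit, Group H-2) — within limit.
The segregation rule (Group H-5 with Group H-8) does not apply to Group H-6 with Group H-2.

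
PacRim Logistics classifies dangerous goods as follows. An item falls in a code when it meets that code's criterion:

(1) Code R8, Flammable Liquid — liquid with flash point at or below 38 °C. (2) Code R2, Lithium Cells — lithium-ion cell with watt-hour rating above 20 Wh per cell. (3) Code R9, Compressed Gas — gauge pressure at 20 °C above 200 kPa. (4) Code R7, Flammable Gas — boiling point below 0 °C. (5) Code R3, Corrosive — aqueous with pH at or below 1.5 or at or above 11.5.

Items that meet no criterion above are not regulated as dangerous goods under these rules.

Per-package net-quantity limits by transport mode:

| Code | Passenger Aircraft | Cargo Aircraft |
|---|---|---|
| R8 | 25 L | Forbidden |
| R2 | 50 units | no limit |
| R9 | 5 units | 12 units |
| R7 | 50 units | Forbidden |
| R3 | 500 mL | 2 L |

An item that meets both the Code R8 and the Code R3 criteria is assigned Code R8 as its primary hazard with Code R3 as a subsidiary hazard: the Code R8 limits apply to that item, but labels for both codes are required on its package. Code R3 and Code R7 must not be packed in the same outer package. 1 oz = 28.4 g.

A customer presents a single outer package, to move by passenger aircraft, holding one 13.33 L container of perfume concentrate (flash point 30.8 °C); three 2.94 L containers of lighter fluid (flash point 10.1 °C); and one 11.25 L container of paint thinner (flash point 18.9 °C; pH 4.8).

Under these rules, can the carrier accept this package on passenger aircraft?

The perfume concentrate has flash point 30.8 °C, which is ≤ 38 °C, so it is Code R8 (Flammable Liquid).
With flash point 10.1 °C (≤ 38 °C), the lighter fluid falls in Code R8.
Flash point 18.9 °C meets the Code R8 criterion (Flammable Liquid), so the paint thinner is Code R8.
Code R8 net quantity: 13.33 L + (three 2.94 L containers = 8.82 L) + 11.25 L = 33.4 L.
33.4 L > 25 L (passenger aircraft limit, Code R8) — over the limit.

No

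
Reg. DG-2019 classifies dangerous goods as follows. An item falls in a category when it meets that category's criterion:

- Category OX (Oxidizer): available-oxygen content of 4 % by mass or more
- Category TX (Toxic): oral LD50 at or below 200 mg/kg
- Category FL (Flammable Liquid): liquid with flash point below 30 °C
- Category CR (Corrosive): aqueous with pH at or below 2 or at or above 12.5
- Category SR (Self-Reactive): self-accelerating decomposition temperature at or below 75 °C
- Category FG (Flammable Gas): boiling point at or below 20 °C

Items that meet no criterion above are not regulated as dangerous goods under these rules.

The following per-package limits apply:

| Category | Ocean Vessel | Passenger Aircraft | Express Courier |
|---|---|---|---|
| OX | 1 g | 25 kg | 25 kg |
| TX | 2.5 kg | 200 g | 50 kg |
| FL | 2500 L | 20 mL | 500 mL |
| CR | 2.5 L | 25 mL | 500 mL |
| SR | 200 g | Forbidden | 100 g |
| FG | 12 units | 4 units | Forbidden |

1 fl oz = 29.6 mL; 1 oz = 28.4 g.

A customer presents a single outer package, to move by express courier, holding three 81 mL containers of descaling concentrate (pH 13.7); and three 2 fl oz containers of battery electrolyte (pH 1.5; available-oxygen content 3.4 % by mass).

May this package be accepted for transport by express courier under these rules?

Yes

Descaling concentrate: pH 13.7 ≥ 12.5 → Category CR (Corrosive).
The battery electrolyte has pH 1.5, which is ≤ 2, so it is Category CR (Corrosive).
Total Category CR: (three 81 mL containers = 243 mL) + (three 2 fl oz containers = 177.6 mL) = 420.6 mL.
420.6 mL ≤ 500 mL (express courier limit, Category CR) — within limit.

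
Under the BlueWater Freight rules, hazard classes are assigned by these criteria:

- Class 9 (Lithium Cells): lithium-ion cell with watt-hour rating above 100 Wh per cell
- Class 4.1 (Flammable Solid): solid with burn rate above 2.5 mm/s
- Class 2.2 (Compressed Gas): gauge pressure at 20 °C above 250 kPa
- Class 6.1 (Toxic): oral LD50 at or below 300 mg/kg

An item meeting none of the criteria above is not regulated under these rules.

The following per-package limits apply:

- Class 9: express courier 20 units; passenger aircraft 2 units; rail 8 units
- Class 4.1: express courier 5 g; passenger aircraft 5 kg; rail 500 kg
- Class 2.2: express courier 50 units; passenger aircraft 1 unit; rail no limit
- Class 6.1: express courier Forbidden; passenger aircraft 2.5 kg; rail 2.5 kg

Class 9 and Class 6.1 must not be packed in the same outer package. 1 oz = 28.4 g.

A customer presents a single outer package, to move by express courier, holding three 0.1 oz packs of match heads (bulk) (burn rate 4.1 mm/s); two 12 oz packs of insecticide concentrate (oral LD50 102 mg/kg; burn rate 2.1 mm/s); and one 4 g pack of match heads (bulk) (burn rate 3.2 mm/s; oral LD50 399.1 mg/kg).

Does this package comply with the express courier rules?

No

The match heads (bulk) have burn rate 4.1 mm/s, which is > 2.5 mm/s, so they are Class 4.1 (Flammable Solid).
Oral LD50 102 mg/kg meets the Class 6.1 criterion (Toxic), so the insecticide concentrate is Class 6.1.
The match heads (bulk) have burn rate 3.2 mm/s, which is > 2.5 mm/s, so they are Class 4.1 (Flammable Solid).
Total Class 4.1: (three 0.1 oz packs = 8.52 g) + 4 g = 12.52 g.
12.52 g exceeds the express courier limit of 5 g for Class 4.1.
Class 6.1 quantity: two 12 oz packs = 681.6 g.
Class 6.1 is Forbidden by express courier.
The segregation rule (Class 9 with Class 6.1) does not apply to Class 4.1 with Class 6.1.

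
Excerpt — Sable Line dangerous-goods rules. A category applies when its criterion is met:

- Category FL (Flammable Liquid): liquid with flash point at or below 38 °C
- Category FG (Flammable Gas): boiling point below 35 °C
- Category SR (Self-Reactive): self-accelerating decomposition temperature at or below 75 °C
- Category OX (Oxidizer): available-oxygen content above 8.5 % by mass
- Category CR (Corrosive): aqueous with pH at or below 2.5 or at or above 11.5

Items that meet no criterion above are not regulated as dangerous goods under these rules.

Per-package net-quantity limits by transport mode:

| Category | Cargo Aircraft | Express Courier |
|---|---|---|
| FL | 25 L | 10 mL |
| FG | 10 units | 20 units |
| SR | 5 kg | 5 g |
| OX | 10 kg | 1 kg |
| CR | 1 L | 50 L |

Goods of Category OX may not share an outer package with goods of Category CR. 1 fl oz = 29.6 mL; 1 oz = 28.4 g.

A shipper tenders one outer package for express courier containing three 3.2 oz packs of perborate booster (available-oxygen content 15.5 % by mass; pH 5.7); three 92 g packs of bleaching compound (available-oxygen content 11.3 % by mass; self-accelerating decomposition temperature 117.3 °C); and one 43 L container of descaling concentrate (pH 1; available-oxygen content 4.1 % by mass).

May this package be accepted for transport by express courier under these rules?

Available-oxygen content 15.5 % by mass meets the Category OX criterion (Oxidizer), so the perborate booster is Category OX.
With available-oxygen content 11.3 % by mass (> 8.5 % by mass), the bleaching compound falls in Category OX.
The descaling concentrate has pH 1, which is ≤ 2.5, so it is Category CR (Corrosive).
Total Category OX: (three 3.2 oz packs = 272.64 g) + (three 92 g packs = 276 g) = 548.64 g.
548.64 g ≤ 1 kg (express courier limit, Category OX) — within limit.
Category CR quantity: 43 L.
43 L is within the express courier limit of 50 L for Category CR.
Category OX and Category CR may not share an outer package.

No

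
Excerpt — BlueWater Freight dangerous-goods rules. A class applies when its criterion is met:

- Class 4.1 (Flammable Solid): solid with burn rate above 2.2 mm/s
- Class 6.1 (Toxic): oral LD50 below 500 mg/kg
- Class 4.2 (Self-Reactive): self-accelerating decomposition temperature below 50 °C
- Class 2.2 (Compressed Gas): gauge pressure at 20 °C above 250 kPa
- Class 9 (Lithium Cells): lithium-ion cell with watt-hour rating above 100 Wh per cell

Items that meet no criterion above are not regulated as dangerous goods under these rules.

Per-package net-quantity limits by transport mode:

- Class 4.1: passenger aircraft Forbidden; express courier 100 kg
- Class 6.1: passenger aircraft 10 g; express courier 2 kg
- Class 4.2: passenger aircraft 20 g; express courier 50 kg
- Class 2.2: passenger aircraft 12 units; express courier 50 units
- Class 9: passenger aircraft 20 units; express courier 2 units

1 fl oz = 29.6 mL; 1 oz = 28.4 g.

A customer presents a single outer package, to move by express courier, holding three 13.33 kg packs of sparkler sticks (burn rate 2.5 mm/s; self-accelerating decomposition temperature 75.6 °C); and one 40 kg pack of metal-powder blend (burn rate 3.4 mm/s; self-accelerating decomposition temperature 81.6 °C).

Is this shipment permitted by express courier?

Burn rate 2.5 mm/s meets the Class 4.1 criterion (Flammable Solid), so the sparkler sticks are Class 4.1.
The metal-powder blend has burn rate 3.4 mm/s, which is > 2.2 mm/s, so it is Class 4.1 (Flammable Solid).
Total Class 4.1: (three 13.33 kg packs = 39.99 kg) + 40 kg = 79.99 kg.
79.99 kg ≤ 100 kg (express courier limit, Class 4.1) — within limit.

Yes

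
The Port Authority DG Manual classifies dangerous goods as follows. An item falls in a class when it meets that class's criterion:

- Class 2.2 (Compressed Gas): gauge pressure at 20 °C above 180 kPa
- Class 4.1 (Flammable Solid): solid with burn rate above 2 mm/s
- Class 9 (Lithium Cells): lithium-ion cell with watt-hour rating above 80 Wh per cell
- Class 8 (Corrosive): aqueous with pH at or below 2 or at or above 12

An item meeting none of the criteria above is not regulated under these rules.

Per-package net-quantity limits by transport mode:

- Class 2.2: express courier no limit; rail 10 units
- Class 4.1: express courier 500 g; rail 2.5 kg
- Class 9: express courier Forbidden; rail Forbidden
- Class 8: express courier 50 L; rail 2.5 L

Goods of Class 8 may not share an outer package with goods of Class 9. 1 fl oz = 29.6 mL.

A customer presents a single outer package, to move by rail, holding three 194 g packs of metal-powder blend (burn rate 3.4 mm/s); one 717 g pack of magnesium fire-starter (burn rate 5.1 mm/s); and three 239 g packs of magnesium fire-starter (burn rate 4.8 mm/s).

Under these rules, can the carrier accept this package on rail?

Yes

With burn rate 3.4 mm/s (> 2 mm/s), the metal-powder blend falls in Class 4.1.
With burn rate 5.1 mm/s (> 2 mm/s), the magnesium fire-starter falls in Class 4.1.
Burn rate 4.8 mm/s meets the Class 4.1 criterion (Flammable Solid), so the magnesium fire-starter is Class 4.1.
Total Class 4.1: (three 194 g packs = 582 g) + 717 g + (three 239 g packs = 717 g) = 2.016 kg.
2.016 kg ≤ 2.5 kg (rail limit, Class 4.1) — within limit.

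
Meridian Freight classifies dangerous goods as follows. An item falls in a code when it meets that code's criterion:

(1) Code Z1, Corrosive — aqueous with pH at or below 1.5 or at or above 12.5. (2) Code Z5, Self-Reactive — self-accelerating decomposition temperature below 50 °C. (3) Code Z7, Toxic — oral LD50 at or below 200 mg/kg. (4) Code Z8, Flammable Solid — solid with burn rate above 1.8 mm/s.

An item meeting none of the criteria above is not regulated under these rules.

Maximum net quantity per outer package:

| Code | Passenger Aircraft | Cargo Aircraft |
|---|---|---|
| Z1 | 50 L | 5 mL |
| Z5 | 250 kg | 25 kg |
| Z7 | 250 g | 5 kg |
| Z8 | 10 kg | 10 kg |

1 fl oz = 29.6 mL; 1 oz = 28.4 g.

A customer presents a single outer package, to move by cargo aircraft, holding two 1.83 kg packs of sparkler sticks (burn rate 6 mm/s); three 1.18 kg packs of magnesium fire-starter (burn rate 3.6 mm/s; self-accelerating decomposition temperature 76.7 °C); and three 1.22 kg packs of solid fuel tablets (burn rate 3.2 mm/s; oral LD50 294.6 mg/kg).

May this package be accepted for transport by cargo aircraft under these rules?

No

Sparkler sticks: burn rate 6 mm/s > 1.8 mm/s → Code Z8 (Flammable Solid).
Magnesium fire-starter: burn rate 3.6 mm/s > 1.8 mm/s → Code Z8 (Flammable Solid).
Burn rate 3.2 mm/s meets the Code Z8 criterion (Flammable Solid), so the solid fuel tablets are Code Z8.
Code Z8 net quantity: (two 1.83 kg packs = 3.66 kg) + (three 1.18 kg packs = 3.54 kg) + (three 1.22 kg packs = 3.66 kg) = 10.86 kg.
10.86 kg exceeds the cargo aircraft limit of 10 kg for Code Z8.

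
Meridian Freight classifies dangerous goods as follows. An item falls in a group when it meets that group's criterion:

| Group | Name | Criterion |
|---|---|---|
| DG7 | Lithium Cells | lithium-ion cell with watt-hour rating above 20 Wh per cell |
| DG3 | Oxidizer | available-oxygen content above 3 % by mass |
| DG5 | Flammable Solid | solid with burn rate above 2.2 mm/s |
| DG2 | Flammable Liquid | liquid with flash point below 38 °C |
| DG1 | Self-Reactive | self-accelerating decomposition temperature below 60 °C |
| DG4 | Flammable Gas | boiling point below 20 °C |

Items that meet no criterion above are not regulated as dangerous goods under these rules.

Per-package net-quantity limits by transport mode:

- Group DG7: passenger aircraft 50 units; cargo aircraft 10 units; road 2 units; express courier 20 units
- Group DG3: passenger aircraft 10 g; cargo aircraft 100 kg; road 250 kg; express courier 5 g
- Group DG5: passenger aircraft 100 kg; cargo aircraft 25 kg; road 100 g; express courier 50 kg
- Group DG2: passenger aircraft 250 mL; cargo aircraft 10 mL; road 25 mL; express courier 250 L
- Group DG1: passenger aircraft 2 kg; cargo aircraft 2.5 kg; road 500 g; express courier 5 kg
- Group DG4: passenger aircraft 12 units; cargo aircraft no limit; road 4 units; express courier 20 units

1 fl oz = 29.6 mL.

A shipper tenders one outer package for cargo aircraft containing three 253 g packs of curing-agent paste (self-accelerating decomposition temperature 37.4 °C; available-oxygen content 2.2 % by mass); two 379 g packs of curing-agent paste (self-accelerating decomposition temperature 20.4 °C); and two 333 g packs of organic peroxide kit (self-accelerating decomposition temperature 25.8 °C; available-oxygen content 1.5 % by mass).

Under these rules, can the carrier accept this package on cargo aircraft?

With self-accelerating decomposition temperature 37.4 °C (< 60 °C), the curing-agent paste falls in Group DG1.
The curing-agent paste has self-accelerating decomposition temperature 20.4 °C, which is < 60 °C, so it is Group DG1 (Self-Reactive).
With self-accelerating decomposition temperature 25.8 °C (< 60 °C), the organic peroxide kit falls in Group DG1.
Total Group DG1: (three 253 g packs = 759 g) + (two 379 g packs = 758 g) + (two 333 g packs = 666 g) = 2.183 kg.
2.183 kg ≤ 2.5 kg (cargo aircraft limit, Group DG1) — within limit.

Yes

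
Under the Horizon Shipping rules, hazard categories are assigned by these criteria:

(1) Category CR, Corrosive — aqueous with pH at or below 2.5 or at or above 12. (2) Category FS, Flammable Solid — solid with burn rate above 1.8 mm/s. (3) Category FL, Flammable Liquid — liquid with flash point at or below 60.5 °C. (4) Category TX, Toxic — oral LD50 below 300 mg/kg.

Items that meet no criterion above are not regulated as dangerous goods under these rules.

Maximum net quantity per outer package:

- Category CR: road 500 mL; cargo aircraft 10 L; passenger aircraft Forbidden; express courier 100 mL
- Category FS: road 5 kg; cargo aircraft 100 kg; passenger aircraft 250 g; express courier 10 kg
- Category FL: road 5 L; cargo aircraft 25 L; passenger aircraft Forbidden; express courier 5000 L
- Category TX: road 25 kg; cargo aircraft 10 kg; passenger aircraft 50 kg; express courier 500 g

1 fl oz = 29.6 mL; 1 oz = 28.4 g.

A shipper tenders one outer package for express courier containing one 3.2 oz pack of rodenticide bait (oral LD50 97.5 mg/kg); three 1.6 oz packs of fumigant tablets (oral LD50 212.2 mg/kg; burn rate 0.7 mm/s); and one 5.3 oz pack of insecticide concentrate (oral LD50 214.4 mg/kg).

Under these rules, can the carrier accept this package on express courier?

Rodenticide bait: oral LD50 97.5 mg/kg < 300 mg/kg → Category TX (Toxic).
The fumigant tablets have oral LD50 212.2 mg/kg, which is < 300 mg/kg, so they are Category TX (Toxic).
The insecticide concentrate has oral LD50 214.4 mg/kg, which is < 300 mg/kg, so it is Category TX (Toxic).
Category TX net quantity: (one 3.2 oz pack = 90.88 g) + (three 1.6 oz packs = 136.32 g) + (one 5.3 oz pack = 150.52 g) = 377.72 g.
That is within the Category TX express courier limit of 500 g.

Yes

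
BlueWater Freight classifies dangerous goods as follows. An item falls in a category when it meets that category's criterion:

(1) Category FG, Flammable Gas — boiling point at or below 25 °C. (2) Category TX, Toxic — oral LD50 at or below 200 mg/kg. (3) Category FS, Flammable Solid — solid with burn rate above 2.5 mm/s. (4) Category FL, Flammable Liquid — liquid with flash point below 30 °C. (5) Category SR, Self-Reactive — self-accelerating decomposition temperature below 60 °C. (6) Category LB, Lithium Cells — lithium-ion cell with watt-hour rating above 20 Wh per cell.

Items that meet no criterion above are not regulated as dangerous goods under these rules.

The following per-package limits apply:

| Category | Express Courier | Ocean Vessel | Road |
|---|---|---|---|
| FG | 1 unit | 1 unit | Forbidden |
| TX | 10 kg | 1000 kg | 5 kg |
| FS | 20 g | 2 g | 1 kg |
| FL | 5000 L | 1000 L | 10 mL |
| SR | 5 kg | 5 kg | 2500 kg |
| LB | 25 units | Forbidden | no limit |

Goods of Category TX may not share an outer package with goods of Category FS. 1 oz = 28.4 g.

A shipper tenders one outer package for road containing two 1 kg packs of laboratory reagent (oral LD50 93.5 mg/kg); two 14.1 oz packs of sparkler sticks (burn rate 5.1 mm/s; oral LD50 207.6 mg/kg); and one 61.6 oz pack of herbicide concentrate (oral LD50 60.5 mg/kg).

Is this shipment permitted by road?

Oral LD50 93.5 mg/kg meets the Category TX criterion (Toxic), so the laboratory reagent is Category TX.
Burn rate 5.1 mm/s meets the Category FS criterion (Flammable Solid), so the sparkler sticks are Category FS.
The herbicide concentrate has oral LD50 60.5 mg/kg, which is ≤ 200 mg/kg, so it is Category TX (Toxic).
Total Category TX: (two 1 kg packs = 2 kg) + (one 61.6 oz pack = 1749.44 g) = 3749.44 g.
That is within the Category TX road limit of 5 kg.
Category FS quantity: two 14.1 oz packs = 800.88 g.
800.88 g is within the road limit of 1 kg for Category FS.
Category TX and Category FS may not share an outer package.

No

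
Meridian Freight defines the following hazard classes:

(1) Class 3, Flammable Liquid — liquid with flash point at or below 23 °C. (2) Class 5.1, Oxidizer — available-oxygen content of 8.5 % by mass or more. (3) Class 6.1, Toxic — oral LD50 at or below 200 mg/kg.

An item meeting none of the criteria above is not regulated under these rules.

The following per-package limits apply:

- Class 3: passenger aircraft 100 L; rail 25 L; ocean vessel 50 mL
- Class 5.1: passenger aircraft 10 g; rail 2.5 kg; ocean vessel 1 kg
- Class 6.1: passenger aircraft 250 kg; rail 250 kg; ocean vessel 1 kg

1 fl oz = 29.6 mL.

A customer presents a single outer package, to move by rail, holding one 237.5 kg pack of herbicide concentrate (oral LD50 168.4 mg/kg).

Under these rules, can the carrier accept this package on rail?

Herbicide concentrate: oral LD50 168.4 mg/kg ≤ 200 mg/kg → Class 6.1 (Toxic).
Class 6.1 quantity: 237.5 kg.
That is within the Class 6.1 rail limit of 250 kg.

Yes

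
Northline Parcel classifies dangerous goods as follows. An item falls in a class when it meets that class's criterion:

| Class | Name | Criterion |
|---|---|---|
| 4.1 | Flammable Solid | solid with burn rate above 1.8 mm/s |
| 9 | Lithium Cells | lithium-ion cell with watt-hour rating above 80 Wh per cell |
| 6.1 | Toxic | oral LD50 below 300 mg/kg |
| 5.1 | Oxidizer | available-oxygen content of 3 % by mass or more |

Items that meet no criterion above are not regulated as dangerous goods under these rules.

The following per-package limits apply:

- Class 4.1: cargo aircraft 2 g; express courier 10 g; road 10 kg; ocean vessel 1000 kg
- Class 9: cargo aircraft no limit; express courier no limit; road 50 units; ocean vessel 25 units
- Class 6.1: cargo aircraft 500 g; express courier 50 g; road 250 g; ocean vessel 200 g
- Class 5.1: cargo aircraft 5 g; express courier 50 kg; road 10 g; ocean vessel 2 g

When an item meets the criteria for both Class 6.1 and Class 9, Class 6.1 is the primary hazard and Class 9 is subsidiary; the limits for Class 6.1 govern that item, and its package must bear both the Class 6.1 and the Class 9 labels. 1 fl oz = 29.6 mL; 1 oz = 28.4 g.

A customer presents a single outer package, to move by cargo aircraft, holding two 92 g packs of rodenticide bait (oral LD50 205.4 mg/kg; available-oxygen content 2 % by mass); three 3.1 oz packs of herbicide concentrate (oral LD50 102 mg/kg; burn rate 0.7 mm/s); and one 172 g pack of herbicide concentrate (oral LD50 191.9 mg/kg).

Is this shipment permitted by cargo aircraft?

Rodenticide bait: oral LD50 205.4 mg/kg < 300 mg/kg → Class 6.1 (Toxic).
Oral LD50 102 mg/kg meets the Class 6.1 criterion (Toxic), so the herbicide concentrate is Class 6.1.
The herbicide concentrate has oral LD50 191.9 mg/kg, which is < 300 mg/kg, so it is Class 6.1 (Toxic).
Total Class 6.1: (two 92 g packs = 184 g) + (three 3.1 oz packs = 264.12 g) + 172 g = 620.12 g.
620.12 g exceeds the cargo aircraft limit of 500 g for Class 6.1.

No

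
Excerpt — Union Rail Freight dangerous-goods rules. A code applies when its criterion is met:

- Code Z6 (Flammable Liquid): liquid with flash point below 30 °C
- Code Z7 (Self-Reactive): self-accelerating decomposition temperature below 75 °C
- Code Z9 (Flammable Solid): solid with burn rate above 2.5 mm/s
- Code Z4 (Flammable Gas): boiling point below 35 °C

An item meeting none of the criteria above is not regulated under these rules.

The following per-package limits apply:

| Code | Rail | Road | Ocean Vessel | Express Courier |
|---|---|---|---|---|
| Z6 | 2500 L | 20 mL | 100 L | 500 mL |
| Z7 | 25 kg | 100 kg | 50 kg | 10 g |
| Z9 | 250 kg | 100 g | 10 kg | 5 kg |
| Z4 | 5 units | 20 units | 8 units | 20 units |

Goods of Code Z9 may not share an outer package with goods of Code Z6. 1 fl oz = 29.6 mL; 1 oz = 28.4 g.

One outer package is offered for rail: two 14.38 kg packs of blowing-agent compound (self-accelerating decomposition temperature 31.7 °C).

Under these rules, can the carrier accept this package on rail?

Blowing-agent compound: self-accelerating decomposition temperature 31.7 °C < 75 °C → Code Z7 (Self-Reactive).
Code Z7 quantity: two 14.38 kg packs = 28.76 kg.
28.76 kg exceeds the rail limit of 25 kg for Code Z7.

No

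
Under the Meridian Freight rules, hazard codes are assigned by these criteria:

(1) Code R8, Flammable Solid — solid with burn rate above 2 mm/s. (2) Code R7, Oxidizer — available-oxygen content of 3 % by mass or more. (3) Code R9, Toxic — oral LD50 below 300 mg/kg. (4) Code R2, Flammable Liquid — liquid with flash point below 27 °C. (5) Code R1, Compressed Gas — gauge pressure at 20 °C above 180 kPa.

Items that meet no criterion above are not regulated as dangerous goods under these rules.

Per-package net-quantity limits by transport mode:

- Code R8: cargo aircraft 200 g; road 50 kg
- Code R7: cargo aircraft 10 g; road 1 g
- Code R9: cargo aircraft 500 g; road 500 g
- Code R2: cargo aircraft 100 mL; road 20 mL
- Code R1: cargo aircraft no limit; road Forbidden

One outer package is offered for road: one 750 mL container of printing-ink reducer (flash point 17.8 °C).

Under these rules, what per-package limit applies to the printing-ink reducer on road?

20 mL

Printing-ink reducer: flash point 17.8 °C < 27 °C → Code R2 (Flammable Liquid).
The road limit for Code R2 is 20 mL.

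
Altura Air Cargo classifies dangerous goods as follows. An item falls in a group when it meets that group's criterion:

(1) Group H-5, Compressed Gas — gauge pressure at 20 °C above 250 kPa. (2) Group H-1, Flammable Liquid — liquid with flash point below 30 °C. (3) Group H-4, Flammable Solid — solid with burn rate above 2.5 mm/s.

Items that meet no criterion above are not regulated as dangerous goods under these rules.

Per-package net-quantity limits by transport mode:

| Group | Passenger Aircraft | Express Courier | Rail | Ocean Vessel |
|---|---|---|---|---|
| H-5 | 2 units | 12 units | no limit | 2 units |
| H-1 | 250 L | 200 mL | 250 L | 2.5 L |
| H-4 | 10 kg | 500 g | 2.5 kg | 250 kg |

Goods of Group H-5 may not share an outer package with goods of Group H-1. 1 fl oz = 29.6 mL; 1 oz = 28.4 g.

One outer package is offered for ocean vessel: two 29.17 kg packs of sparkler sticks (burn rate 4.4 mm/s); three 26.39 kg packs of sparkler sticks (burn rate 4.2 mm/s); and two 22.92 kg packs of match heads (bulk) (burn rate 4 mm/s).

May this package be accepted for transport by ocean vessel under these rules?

The sparkler sticks have burn rate 4.4 mm/s, which is > 2.5 mm/s, so they are Group H-4 (Flammable Solid).
Burn rate 4.2 mm/s meets the Group H-4 criterion (Flammable Solid), so the sparkler sticks are Group H-4.
Match heads (bulk): burn rate 4 mm/s > 2.5 mm/s → Group H-4 (Flammable Solid).
Total Group H-4: (two 29.17 kg packs = 58.34 kg) + (three 26.39 kg packs = 79.17 kg) + (two 22.92 kg packs = 45.84 kg) = 183.35 kg.
That is within the Group H-4 ocean vessel limit of 250 kg.

Yes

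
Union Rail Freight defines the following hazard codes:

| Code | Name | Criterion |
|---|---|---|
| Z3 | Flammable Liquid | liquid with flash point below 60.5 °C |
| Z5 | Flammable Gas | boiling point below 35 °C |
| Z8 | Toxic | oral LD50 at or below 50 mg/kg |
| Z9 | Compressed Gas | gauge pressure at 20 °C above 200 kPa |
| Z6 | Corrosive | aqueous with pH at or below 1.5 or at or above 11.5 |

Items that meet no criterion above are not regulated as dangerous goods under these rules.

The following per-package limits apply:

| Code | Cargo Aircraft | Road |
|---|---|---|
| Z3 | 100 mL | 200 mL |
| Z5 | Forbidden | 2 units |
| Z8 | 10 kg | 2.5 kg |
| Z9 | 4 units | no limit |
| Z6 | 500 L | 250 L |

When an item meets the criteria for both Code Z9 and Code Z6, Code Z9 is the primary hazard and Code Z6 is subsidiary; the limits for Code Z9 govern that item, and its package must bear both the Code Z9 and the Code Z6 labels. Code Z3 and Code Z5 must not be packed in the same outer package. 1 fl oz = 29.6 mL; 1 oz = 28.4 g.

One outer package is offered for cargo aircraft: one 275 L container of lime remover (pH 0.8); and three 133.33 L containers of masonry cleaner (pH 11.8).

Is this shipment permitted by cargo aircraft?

pH 0.8 meets the Code Z6 criterion (Corrosive), so the lime remover is Code Z6.
With pH 11.8 (≥ 11.5), the masonry cleaner falls in Code Z6.
Code Z6 net quantity: 275 L + (three 133.33 L containers = 399.99 L) = 674.99 L.
That exceeds the Code Z6 cargo aircraft limit of 500 L.

No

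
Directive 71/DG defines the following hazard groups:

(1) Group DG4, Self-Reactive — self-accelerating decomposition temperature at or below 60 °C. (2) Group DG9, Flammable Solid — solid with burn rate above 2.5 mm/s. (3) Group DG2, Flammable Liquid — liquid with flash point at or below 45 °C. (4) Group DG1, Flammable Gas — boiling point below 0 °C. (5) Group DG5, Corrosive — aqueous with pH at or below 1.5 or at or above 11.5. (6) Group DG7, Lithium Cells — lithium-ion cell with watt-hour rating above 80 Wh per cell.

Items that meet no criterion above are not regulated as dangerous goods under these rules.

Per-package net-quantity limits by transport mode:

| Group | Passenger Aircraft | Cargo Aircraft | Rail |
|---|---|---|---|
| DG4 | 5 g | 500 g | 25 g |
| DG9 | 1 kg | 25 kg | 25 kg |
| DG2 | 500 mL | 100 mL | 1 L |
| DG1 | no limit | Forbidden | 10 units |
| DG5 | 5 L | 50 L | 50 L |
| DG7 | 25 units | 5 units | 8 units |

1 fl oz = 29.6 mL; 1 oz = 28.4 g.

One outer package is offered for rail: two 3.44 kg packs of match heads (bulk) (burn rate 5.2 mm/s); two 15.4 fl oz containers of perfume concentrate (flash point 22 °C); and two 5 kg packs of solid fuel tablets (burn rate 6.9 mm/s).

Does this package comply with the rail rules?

Burn rate 5.2 mm/s meets the Group DG9 criterion (Flammable Solid), so the match heads (bulk) are Group DG9.
Perfume concentrate: flash point 22 °C ≤ 45 °C → Group DG2 (Flammable Liquid).
Burn rate 6.9 mm/s meets the Group DG9 criterion (Flammable Solid), so the solid fuel tablets are Group DG9.
Group DG2 quantity: two 15.4 fl oz containers = 911.68 mL.
That is within the Group DG2 rail limit of 1 L.
Group DG9 net quantity: (two 3.44 kg packs = 6.88 kg) + (two 5 kg packs = 10 kg) = 16.88 kg.
16.88 kg ≤ 25 kg (rail limit, Group DG9) — within limit.
Every hazard group is within its rail limit and no segregation rule is violated.

Yes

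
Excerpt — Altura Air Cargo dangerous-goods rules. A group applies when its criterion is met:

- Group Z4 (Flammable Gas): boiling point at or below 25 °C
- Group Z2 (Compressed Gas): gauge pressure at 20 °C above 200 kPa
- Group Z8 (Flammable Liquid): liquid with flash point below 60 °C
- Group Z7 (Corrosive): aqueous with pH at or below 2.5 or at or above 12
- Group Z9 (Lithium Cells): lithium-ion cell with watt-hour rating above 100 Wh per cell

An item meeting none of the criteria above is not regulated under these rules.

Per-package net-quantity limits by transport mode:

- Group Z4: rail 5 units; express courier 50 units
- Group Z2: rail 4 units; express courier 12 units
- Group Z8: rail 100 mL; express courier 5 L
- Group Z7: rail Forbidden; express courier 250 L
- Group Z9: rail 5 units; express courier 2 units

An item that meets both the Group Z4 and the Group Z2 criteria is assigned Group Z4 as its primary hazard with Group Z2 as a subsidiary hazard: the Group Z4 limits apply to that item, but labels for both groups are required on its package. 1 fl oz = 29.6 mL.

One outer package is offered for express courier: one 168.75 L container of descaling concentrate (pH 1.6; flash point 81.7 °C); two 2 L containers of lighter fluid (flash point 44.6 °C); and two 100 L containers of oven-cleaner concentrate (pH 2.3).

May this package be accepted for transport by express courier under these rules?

No

The descaling concentrate has pH 1.6, which is ≤ 2.5, so it is Group Z7 (Corrosive).
With flash point 44.6 °C (< 60 °C), the lighter fluid falls in Group Z8.
Oven-cleaner concentrate: pH 2.3 ≤ 2.5 → Group Z7 (Corrosive).
Total Group Z7: 168.75 L + (two 100 L containers = 200 L) = 368.75 L.
368.75 L exceeds the express courier limit of 250 L for Group Z7.
Group Z8 quantity: two 2 L containers = 4 L.
That is within the Group Z8 express courier limit of 5 L.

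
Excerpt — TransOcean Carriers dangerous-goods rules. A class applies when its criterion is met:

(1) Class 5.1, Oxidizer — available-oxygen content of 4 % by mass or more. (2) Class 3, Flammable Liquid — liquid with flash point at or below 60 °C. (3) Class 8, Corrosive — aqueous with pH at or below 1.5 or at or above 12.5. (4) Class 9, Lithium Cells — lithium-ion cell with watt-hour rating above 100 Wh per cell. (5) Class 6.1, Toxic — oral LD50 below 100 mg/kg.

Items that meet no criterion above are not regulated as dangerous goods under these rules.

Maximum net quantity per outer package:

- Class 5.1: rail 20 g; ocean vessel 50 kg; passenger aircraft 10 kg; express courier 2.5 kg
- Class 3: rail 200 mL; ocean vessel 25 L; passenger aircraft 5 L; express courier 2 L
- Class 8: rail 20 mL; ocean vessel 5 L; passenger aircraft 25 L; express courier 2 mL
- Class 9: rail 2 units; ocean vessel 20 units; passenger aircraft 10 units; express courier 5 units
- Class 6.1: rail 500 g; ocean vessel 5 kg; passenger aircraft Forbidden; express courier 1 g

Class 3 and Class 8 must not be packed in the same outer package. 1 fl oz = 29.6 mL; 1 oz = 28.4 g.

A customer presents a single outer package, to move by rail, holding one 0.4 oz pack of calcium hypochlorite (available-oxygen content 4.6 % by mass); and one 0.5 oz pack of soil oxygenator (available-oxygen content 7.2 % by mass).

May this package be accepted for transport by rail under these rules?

Calcium hypochlorite: available-oxygen content 4.6 % by mass ≥ 4 % by mass → Class 5.1 (Oxidizer).
With available-oxygen content 7.2 % by mass (≥ 4 % by mass), the soil oxygenator falls in Class 5.1.
Total Class 5.1: (one 0.4 oz pack = 11.36 g) + (one 0.5 oz pack = 14.2 g) = 25.56 g.
That exceeds the Class 5.1 rail limit of 20 g.

No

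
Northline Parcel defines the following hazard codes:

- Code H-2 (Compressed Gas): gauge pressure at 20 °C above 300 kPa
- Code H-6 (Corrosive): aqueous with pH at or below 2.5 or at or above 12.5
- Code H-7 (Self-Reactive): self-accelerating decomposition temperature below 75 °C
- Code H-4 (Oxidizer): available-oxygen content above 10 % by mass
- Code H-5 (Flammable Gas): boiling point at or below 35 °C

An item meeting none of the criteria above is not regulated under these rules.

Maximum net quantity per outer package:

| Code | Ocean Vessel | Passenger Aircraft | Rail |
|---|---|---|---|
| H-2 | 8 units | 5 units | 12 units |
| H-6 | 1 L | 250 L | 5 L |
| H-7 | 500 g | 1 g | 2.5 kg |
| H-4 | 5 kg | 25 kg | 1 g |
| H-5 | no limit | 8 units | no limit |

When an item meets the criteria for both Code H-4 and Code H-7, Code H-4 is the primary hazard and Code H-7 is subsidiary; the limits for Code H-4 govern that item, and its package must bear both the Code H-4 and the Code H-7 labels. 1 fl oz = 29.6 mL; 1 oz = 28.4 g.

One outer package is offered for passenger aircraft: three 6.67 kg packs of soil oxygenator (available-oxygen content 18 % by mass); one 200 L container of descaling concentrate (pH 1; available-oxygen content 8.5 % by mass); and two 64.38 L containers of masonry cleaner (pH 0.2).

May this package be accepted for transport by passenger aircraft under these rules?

With available-oxygen content 18 % by mass (> 10 % by mass), the soil oxygenator falls in Code H-4.
The descaling concentrate has pH 1, which is ≤ 2.5, so it is Code H-6 (Corrosive).
pH 0.2 meets the Code H-6 criterion (Corrosive), so the masonry cleaner is Code H-6.
Code H-6 net quantity: 200 L + (two 64.38 L containers = 128.76 L) = 328.76 L.
328.76 L exceeds the passenger aircraft limit of 250 L for Code H-6.
Code H-4 quantity: three 6.67 kg packs = 20.01 kg.
That is within the Code H-4 passenger aircraft limit of 25 kg.

No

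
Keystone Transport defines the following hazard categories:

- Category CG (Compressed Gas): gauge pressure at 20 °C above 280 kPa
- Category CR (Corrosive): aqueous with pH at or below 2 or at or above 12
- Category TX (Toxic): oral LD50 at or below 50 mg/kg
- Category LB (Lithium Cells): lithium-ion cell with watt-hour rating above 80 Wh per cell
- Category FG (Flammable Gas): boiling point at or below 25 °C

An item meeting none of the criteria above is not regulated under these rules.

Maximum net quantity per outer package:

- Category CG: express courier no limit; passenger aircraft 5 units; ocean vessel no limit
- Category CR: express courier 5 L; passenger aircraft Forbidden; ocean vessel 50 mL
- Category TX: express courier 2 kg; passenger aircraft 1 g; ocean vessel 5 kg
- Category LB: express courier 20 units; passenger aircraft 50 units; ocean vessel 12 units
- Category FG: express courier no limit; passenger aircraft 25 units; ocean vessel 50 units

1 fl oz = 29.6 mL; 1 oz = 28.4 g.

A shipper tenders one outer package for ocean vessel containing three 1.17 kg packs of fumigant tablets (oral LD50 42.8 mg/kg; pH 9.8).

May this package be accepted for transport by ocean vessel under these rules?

With oral LD50 42.8 mg/kg (≤ 50 mg/kg), the fumigant tablets fall in Category TX.
Category TX quantity: three 1.17 kg packs = 3.51 kg.
3.51 kg is within the ocean vessel limit of 5 kg for Category TX.

Yes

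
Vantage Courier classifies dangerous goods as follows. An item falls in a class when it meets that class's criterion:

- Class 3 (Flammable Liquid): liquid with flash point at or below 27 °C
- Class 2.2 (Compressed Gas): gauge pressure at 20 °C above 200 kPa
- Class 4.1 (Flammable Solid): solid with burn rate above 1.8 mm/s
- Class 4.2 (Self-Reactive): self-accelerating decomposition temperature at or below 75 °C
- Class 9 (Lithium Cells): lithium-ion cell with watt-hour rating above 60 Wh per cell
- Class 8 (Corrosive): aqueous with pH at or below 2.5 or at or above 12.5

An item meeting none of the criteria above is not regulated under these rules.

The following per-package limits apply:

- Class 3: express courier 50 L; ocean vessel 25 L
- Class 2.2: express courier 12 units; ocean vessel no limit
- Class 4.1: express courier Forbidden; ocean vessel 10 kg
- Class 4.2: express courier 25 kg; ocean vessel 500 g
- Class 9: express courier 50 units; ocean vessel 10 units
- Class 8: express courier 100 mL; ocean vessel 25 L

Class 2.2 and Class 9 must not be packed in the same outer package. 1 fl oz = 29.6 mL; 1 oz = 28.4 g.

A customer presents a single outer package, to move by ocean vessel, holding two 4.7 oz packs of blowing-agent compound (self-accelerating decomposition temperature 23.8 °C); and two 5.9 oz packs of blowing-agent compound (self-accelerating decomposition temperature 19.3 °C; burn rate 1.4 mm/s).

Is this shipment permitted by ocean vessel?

No

Blowing-agent compound: self-accelerating decomposition temperature 23.8 °C ≤ 75 °C → Class 4.2 (Self-Reactive).
Self-accelerating decomposition temperature 19.3 °C meets the Class 4.2 criterion (Self-Reactive), so the blowing-agent compound is Class 4.2.
Total Class 4.2: (two 4.7 oz packs = 266.96 g) + (two 5.9 oz packs = 335.12 g) = 602.08 g.
602.08 g exceeds the ocean vessel limit of 500 g for Class 4.2.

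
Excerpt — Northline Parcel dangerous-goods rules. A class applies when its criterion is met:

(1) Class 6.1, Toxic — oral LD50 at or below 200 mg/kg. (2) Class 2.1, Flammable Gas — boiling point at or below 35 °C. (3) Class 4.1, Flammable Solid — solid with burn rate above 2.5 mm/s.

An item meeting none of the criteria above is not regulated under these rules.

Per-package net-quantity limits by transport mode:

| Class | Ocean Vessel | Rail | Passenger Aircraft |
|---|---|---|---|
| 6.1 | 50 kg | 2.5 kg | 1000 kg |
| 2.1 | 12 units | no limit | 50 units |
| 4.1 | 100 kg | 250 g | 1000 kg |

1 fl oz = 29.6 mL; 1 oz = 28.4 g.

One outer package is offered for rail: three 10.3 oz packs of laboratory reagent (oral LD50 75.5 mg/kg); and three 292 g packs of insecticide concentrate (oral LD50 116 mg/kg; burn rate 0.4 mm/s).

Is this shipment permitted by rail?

The laboratory reagent has oral LD50 75.5 mg/kg, which is ≤ 200 mg/kg, so it is Class 6.1 (Toxic).
With oral LD50 116 mg/kg (≤ 200 mg/kg), the insecticide concentrate falls in Class 6.1.
Class 6.1 net quantity: (three 10.3 oz packs = 877.56 g) + (three 292 g packs = 876 g) = 1753.56 g.
That is within the Class 6.1 rail limit of 2.5 kg.

Yes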